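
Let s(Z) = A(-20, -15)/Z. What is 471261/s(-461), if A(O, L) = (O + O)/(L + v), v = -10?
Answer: -1086256605/8 ≈ -1.3578e+8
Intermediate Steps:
A(O, L) = 2*O/(-10 + L) (A(O, L) = (O + O)/(L - 10) = (2*O)/(-10 + L) = 2*O/(-10 + L))
s(Z) = 8/(5*Z) (s(Z) = (2*(-20)/(-10 - 15))/Z = (2*(-20)/(-25))/Z = (2*(-20)*(-1/25))/Z = 8/(5*Z))
471261/s(-461) = 471261/(((8/5)/(-461))) = 471261/(((8/5)*(-1/461))) = 471261/(-8/2305) = 471261*(-2305/8) = -1086256605/8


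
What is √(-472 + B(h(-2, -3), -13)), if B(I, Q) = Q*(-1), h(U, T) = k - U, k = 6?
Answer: 3*I*√51 ≈ 21.424*I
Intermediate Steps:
h(U, T) = 6 - U
B(I, Q) = -Q
√(-472 + B(h(-2, -3), -13)) = √(-472 - 1*(-13)) = √(-472 + 13) = √(-459) = 3*I*√51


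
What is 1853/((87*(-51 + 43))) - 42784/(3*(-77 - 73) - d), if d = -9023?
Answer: -45663433/5966808 ≈ -7.6529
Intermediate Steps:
1853/((87*(-51 + 43))) - 42784/(3*(-77 - 73) - d) = 1853/((87*(-51 + 43))) - 42784/(3*(-77 - 73) - 1*(-9023)) = 1853/((87*(-8))) - 42784/(3*(-150) + 9023) = 1853/(-696) - 42784/(-450 + 9023) = 1853*(-1/696) - 42784/8573 = -1853/696 - 42784*1/8573 = -1853/696 - 42784/8573 = -45663433/5966808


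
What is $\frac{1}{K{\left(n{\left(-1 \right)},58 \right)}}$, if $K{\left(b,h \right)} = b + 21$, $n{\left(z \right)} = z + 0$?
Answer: $\frac{1}{20} \approx 0.05$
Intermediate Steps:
$n{\left(z \right)} = z$
$K{\left(b,h \right)} = 21 + b$
$\frac{1}{K{\left(n{\left(-1 \right)},58 \right)}} = \frac{1}{21 - 1} = \frac{1}{20}$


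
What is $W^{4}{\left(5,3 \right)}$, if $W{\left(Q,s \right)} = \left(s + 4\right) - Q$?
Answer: $16$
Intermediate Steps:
$W{\left(Q,s \right)} = 4 + s - Q$ ($W{\left(Q,s \right)} = \left(4 + s\right) - Q = 4 + s - Q$)
$W^{4}{\left(5,3 \right)} = \left(4 + 3 - 5\right)^{4} = 2^{4} = 16$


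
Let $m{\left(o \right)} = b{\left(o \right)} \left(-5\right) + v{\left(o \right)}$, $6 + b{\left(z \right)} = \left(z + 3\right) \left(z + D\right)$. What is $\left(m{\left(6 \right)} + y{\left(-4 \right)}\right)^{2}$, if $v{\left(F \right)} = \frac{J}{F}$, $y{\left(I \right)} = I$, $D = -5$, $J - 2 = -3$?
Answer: $\frac{13225}{36} \approx 367.36$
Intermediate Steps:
$J = -1$ ($J = 2 - 3 = -1$)
$b{\left(z \right)} = -6 + \left(-5 + z\right) \left(3 + z\right)$ ($b{\left(z \right)} = -6 + \left(z + 3\right) \left(z - 5\right) = -6 + \left(3 + z\right) \left(-5 + z\right) = -6 + \left(-5 + z\right) \left(3 + z\right)$)
$v{\left(F \right)} = - \frac{1}{F}$
$m{\left(o \right)} = 105 - \frac{1}{o} - 5 o^{2} + 10 o$ ($m{\left(o \right)} = \left(-21 + o^{2} - 2 o\right) \left(-5\right) - \frac{1}{o} = \left(105 - 5 o^{2} + 10 o\right) - \frac{1}{o} = 105 - \frac{1}{o} - 5 o^{2} + 10 o$)
$\left(m{\left(6 \right)} + y{\left(-4 \right)}\right)^{2} = \left(\left(105 - \frac{1}{6} - 5 \cdot 6^{2} + 10 \cdot 6\right) - 4\right)^{2} = \left(\left(105 - \frac{1}{6} - 180 + 60\right) - 4\right)^{2} = \left(- \frac{91}{6} - 4\right)^{2} = \left(- \frac{115}{6}\right)^{2} = \frac{13225}{36}$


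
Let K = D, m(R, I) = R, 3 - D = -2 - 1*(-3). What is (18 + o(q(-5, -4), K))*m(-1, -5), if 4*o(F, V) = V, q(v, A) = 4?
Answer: -37/2 ≈ -18.500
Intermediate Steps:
D = 2 (D = 3 - (-2 - 1*(-3)) = 3 - (-2 + 3) = 3 - 1*1 = 3 - 1 = 2)
K = 2
o(F, V) = V/4
(18 + o(q(-5, -4), K))*m(-1, -5) = (18 + (¼)*2)*(-1) = (18 + ½)*(-1) = (37/2)*(-1) = -37/2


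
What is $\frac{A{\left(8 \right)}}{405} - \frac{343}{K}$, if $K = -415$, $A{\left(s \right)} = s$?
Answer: $\frac{28447}{33615} \approx 0.84626$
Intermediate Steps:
$\frac{A{\left(8 \right)}}{405} - \frac{343}{K} = \frac{8}{405} - \frac{343}{-415} = 8 \cdot \frac{1}{405} - - \frac{343}{415} = \frac{8}{405} + \frac{343}{415} = \frac{28447}{33615}$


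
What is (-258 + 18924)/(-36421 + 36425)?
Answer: 9333/2 ≈ 4666.5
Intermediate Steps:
(-258 + 18924)/(-36421 + 36425) = 18666/4 = 18666*(¼) = 9333/2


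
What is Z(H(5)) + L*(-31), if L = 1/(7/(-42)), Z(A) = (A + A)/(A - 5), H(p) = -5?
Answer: 187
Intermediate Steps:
Z(A) = 2*A/(-5 + A) (Z(A) = (2*A)/(-5 + A) = 2*A/(-5 + A))
L = -6 (L = 1/(7*(-1/42)) = 1/(-⅙) = -6)
Z(H(5)) + L*(-31) = 2*(-5)/(-5 - 5) - 6*(-31) = 2*(-5)/(-10) + 186 = 2*(-5)*(-⅒) + 186 = 1 + 186 = 187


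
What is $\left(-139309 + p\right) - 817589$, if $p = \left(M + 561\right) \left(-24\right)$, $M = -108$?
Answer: $-967770$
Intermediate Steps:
$p = -10872$ ($p = \left(-108 + 561\right) \left(-24\right) = 453 \left(-24\right) = -10872$)
$\left(-139309 + p\right) - 817589 = \left(-139309 - 10872\right) - 817589 = -150181 - 817589 = -967770$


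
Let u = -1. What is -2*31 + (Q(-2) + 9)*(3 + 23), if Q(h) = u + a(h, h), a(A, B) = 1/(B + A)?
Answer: 279/2 ≈ 139.50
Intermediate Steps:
a(A, B) = 1/(A + B)
Q(h) = -1 + 1/(2*h) (Q(h) = -1 + 1/(h + h) = -1 + 1/(2*h))
-2*31 + (Q(-2) + 9)*(3 + 23) = -2*31 + ((½ - 1*(-2))/(-2) + 9)*(3 + 23) = -62 + (-(½ + 2)/2 + 9)*26 = -62 + (-½*5/2 + 9)*26 = -62 + (-5/4 + 9)*26 = -62 + (31/4)*26 = -62 + 403/2 = 279/2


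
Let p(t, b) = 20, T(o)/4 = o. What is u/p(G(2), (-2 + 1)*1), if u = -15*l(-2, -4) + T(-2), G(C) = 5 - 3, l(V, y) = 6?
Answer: -49/10 ≈ -4.9000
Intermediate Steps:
G(C) = 2
T(o) = 4*o
u = -98 (u = -15*6 + 4*(-2) = -90 - 8 = -98)
u/p(G(2), (-2 + 1)*1) = -98/20 = -98*1/20 = -49/10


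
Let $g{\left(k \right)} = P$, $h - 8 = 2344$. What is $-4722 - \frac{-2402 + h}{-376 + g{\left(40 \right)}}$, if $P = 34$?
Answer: $- \frac{807487}{171} \approx -4722.1$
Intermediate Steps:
$h = 2352$ ($h = 8 + 2344 = 2352$)
$g{\left(k \right)} = 34$
$-4722 - \frac{-2402 + h}{-376 + g{\left(40 \right)}} = -4722 - \frac{-2402 + 2352}{-376 + 34} = -4722 - - \frac{50}{-342} = -4722 - \left(-50\right) \left(- \frac{1}{342}\right) = -4722 - \frac{25}{171} = - \frac{807487}{171}$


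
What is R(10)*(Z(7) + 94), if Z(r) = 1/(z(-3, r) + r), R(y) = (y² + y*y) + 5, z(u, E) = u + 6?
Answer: 38581/2 ≈ 19291.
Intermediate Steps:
z(u, E) = 6 + u
R(y) = 5 + 2*y² (R(y) = (y² + y²) + 5 = 2*y² + 5 = 5 + 2*y²)
Z(r) = 1/(3 + r) (Z(r) = 1/((6 - 3) + r) = 1/(3 + r))
R(10)*(Z(7) + 94) = (5 + 2*10²)*(1/(3 + 7) + 94) = (5 + 2*100)*(1/10 + 94) = (5 + 200)*(⅒ + 94) = 205*(941/10) = 38581/2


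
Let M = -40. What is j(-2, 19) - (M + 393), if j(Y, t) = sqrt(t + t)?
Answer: -353 + sqrt(38) ≈ -346.84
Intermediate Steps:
j(Y, t) = sqrt(2)*sqrt(t) (j(Y, t) = sqrt(2*t) = sqrt(2)*sqrt(t))
j(-2, 19) - (M + 393) = sqrt(2)*sqrt(19) - (-40 + 393) = sqrt(38) - 1*353 = sqrt(38) - 353 = -353 + sqrt(38)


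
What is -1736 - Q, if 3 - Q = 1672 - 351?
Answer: -418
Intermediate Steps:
Q = -1318 (Q = 3 - (1672 - 351) = 3 - 1*1321 = 3 - 1321 = -1318)
-1736 - Q = -1736 - 1*(-1318) = -1736 + 1318 = -418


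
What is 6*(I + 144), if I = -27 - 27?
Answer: 540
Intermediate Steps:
I = -54
6*(I + 144) = 6*(-54 + 144) = 6*90 = 540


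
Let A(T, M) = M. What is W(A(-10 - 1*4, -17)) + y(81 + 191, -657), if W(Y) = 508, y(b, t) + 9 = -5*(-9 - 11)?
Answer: 599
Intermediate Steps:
y(b, t) = 91 (y(b, t) = -9 - 5*(-9 - 11) = -9 - 5*(-20) = -9 + 100 = 91)
W(A(-10 - 1*4, -17)) + y(81 + 191, -657) = 508 + 91 = 599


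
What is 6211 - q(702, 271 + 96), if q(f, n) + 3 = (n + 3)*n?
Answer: -129576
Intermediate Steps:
q(f, n) = -3 + n*(3 + n) (q(f, n) = -3 + (n + 3)*n = -3 + (3 + n)*n = -3 + n*(3 + n))
6211 - q(702, 271 + 96) = 6211 - (-3 + (271 + 96)² + 3*(271 + 96)) = 6211 - (-3 + 367² + 3*367) = 6211 - (-3 + 134689 + 1101) = 6211 - 1*135787 = 6211 - 135787 = -129576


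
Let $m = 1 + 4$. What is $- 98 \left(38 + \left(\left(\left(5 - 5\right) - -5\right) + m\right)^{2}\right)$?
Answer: $-13524$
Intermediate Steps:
$m = 5$
$- 98 \left(38 + \left(\left(\left(5 - 5\right) - -5\right) + m\right)^{2}\right) = - 98 \left(38 + \left(\left(\left(5 - 5\right) - -5\right) + 5\right)^{2}\right) = - 98 \left(38 + \left(\left(\left(5 - 5\right) + 5\right) + 5\right)^{2}\right) = - 98 \left(38 + \left(\left(0 + 5\right) + 5\right)^{2}\right) = - 98 \left(38 + \left(5 + 5\right)^{2}\right) = - 98 \left(38 + 10^{2}\right) = - 98 \left(38 + 100\right) = \left(-98\right) 138 = -13524$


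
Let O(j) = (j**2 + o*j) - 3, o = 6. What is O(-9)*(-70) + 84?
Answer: -1596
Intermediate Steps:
O(j) = -3 + j**2 + 6*j (O(j) = (j**2 + 6*j) - 3 = -3 + j**2 + 6*j)
O(-9)*(-70) + 84 = (-3 + (-9)**2 + 6*(-9))*(-70) + 84 = (-3 + 81 - 54)*(-70) + 84 = 24*(-70) + 84 = -1680 + 84 = -1596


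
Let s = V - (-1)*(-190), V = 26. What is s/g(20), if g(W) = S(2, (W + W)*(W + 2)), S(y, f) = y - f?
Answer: 82/439 ≈ 0.18679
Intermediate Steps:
g(W) = 2 - 2*W*(2 + W) (g(W) = 2 - (W + W)*(W + 2) = 2 - 2*W*(2 + W))
s = -164 (s = 26 - (-1)*(-190) = 26 - 1*190 = 26 - 190 = -164)
s/g(20) = -164/(2 - 2*20*(2 + 20)) = -164/(2 - 2*20*22) = -164/(2 - 880) = -164/(-878) = -164*(-1/878) = 82/439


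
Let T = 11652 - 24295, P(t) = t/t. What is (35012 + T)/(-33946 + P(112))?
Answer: -22369/33945 ≈ -0.65898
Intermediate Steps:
P(t) = 1
T = -12643
(35012 + T)/(-33946 + P(112)) = (35012 - 12643)/(-33946 + 1) = 22369/(-33945) = 22369*(-1/33945) = -22369/33945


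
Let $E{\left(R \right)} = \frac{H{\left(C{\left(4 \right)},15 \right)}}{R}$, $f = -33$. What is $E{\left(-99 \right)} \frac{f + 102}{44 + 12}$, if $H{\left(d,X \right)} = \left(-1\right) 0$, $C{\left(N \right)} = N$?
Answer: $0$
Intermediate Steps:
$H{\left(d,X \right)} = 0$
$E{\left(R \right)} = 0$ ($E{\left(R \right)} = \frac{0}{R} = 0$)
$E{\left(-99 \right)} \frac{f + 102}{44 + 12} = 0 \frac{-33 + 102}{44 + 12} = 0 \cdot \frac{69}{56} = 0$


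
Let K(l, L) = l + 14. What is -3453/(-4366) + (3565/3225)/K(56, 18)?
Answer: 39753977/49281225 ≈ 0.80668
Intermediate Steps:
K(l, L) = 14 + l
-3453/(-4366) + (3565/3225)/K(56, 18) = -3453/(-4366) + (3565/3225)/(14 + 56) = -3453*(-1/4366) + (3565*(1/3225))/70 = 3453/4366 + (713/645)*(1/70) = 3453/4366 + 713/45150 = 39753977/49281225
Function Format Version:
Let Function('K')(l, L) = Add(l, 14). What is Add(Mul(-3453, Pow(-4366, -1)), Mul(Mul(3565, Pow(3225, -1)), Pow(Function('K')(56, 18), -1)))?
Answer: Rational(39753977, 49281225) ≈ 0.80668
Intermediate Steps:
Function('K')(l, L) = Add(14, l)
Add(Mul(-3453, Pow(-4366, -1)), Mul(Mul(3565, Pow(3225, -1)), Pow(Function('K')(56, 18), -1))) = Add(Mul(-3453, Pow(-4366, -1)), Mul(Mul(3565, Pow(3225, -1)), Pow(Add(14, 56), -1))) = Add(Mul(-3453, Rational(-1, 4366)), Mul(Mul(3565, Rational(1, 3225)), Pow(70, -1))) = Add(Rational(3453, 4366), Mul(Rational(713, 645), Rational(1, 70))) = Add(Rational(3453, 4366), Rational(713, 45150)) = Rational(39753977, 49281225)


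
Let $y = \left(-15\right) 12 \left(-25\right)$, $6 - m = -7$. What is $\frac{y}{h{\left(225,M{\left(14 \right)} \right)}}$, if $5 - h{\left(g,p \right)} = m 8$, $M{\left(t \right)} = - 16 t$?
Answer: $- \frac{500}{11} \approx -45.455$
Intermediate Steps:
$m = 13$ ($m = 6 - -7 = 6 + 7 = 13$)
$h{\left(g,p \right)} = -99$ ($h{\left(g,p \right)} = 5 - 13 \cdot 8 = 5 - 104 = -99$)
$y = 4500$ ($y = \left(-180\right) \left(-25\right) = 4500$)
$\frac{y}{h{\left(225,M{\left(14 \right)} \right)}} = \frac{4500}{-99} = 4500 \left(- \frac{1}{99}\right) = - \frac{500}{11}$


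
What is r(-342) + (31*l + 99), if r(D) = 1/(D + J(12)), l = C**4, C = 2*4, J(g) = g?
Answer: 41934749/330 ≈ 1.2708e+5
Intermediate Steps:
C = 8
l = 4096 (l = 8**4 = 4096)
r(D) = 1/(12 + D) (r(D) = 1/(D + 12) = 1/(12 + D))
r(-342) + (31*l + 99) = 1/(12 - 342) + (31*4096 + 99) = 1/(-330) + (126976 + 99) = -1/330 + 127075 = 41934749/330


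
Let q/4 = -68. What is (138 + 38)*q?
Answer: -47872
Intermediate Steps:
q = -272 (q = 4*(-68) = -272)
(138 + 38)*q = (138 + 38)*(-272) = 176*(-272) = -47872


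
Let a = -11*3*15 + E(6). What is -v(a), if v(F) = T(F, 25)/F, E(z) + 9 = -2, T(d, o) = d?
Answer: -1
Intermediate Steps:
E(z) = -11 (E(z) = -9 - 2 = -11)
a = -506 (a = -11*3*15 - 11 = -33*15 - 11 = -495 - 11 = -506)
v(F) = 1 (v(F) = F/F = 1)
-v(a) = -1*1 = -1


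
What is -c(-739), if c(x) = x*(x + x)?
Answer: -1092242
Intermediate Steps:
c(x) = 2*x² (c(x) = x*(2*x) = 2*x²)
-c(-739) = -2*(-739)² = -2*546121 = -1*1092242 = -1092242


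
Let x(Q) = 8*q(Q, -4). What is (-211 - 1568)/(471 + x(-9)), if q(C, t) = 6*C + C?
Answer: 593/11 ≈ 53.909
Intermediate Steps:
q(C, t) = 7*C
x(Q) = 56*Q (x(Q) = 8*(7*Q) = 56*Q)
(-211 - 1568)/(471 + x(-9)) = (-211 - 1568)/(471 + 56*(-9)) = -1779/(471 - 504) = -1779/(-33) = -1779*(-1/33) = 593/11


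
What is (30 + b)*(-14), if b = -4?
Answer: -364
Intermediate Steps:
(30 + b)*(-14) = (30 - 4)*(-14) = 26*(-14) = -364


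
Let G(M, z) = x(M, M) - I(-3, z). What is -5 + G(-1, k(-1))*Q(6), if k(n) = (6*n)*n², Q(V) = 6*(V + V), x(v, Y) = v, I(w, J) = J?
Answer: 355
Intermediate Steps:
Q(V) = 12*V (Q(V) = 6*(2*V) = 12*V)
k(n) = 6*n³
G(M, z) = M - z
-5 + G(-1, k(-1))*Q(6) = -5 + (-1 - 6*(-1)³)*(12*6) = -5 + (-1 - 6*(-1))*72 = -5 + (-1 - 1*(-6))*72 = -5 + (-1 + 6)*72 = -5 + 5*72 = -5 + 360 = 355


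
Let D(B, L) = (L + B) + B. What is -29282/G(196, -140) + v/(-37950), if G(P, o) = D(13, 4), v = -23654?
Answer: -18509038/18975 ≈ -975.44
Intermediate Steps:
D(B, L) = L + 2*B (D(B, L) = (B + L) + B = L + 2*B)
G(P, o) = 30 (G(P, o) = 4 + 2*13 = 4 + 26 = 30)
-29282/G(196, -140) + v/(-37950) = -29282/30 - 23654/(-37950) = -29282*1/30 - 23654*(-1/37950) = -14641/15 + 11827/18975 = -18509038/18975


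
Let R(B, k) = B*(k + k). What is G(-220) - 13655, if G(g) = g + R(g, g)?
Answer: 82925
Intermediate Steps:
R(B, k) = 2*B*k (R(B, k) = B*(2*k) = 2*B*k)
G(g) = g + 2*g² (G(g) = g + 2*g*g = g + 2*g²)
G(-220) - 13655 = -220*(1 + 2*(-220)) - 13655 = -220*(1 - 440) - 13655 = -220*(-439) - 13655 = 96580 - 13655 = 82925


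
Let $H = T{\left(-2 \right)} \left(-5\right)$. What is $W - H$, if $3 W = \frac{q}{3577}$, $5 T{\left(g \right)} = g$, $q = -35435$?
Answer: $- \frac{56897}{10731} \approx -5.3021$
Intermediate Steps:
$T{\left(g \right)} = \frac{g}{5}$
$H = 2$ ($H = \frac{1}{5} \left(-2\right) \left(-5\right) = \left(- \frac{2}{5}\right) \left(-5\right) = 2$)
$W = - \frac{35435}{10731}$ ($W = \frac{\left(-35435\right) \frac{1}{3577}}{3} = \frac{1}{3} \left(- \frac{35435}{3577}\right) = - \frac{35435}{10731} \approx -3.3021$)
$W - H = - \frac{35435}{10731} - 2 = - \frac{56897}{10731}$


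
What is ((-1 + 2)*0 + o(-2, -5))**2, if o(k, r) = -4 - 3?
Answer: 49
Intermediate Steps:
o(k, r) = -7
((-1 + 2)*0 + o(-2, -5))**2 = ((-1 + 2)*0 - 7)**2 = (1*0 - 7)**2 = (0 - 7)**2 = (-7)**2 = 49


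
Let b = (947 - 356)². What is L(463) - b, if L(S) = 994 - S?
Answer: -348750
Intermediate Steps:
b = 349281 (b = 591² = 349281)
L(463) - b = (994 - 1*463) - 1*349281 = (994 - 463) - 349281 = 531 - 349281 = -348750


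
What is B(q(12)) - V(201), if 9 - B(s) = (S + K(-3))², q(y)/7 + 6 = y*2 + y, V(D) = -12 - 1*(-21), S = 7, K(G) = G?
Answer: -16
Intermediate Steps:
V(D) = 9 (V(D) = -12 + 21 = 9)
q(y) = -42 + 21*y (q(y) = -42 + 7*(y*2 + y) = -42 + 7*(2*y + y) = -42 + 7*(3*y) = -42 + 21*y)
B(s) = -7 (B(s) = 9 - (7 - 3)² = 9 - 1*4² = 9 - 1*16 = 9 - 16 = -7)
B(q(12)) - V(201) = -7 - 1*9 = -7 - 9 = -16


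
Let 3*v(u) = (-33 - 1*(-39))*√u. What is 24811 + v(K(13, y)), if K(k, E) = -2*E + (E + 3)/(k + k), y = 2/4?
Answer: 24811 + 3*I*√65/13 ≈ 24811.0 + 1.8605*I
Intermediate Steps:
y = ½ (y = 2*(¼) = ½ ≈ 0.50000)
K(k, E) = -2*E + (3 + E)/(2*k) (K(k, E) = -2*E + (3 + E)/((2*k)) = -2*E + (3 + E)*(1/(2*k)) = -2*E + (3 + E)/(2*k))
v(u) = 2*√u (v(u) = ((-33 - 1*(-39))*√u)/3 = ((-33 + 39)*√u)/3 = (6*√u)/3 = 2*√u)
24811 + v(K(13, y)) = 24811 + 2*√((½)*(3 + ½ - 4*½*13)/13) = 24811 + 2*√((½)*(1/13)*(3 + ½ - 26)) = 24811 + 2*√((½)*(1/13)*(-45/2)) = 24811 + 2*√(-45/52) = 24811 + 2*(3*I*√65/26) = 24811 + 3*I*√65/13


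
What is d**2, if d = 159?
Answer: 25281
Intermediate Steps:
d**2 = 159**2 = 25281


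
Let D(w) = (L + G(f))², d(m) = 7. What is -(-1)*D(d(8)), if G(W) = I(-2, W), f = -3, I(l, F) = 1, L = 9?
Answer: 100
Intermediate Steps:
G(W) = 1
D(w) = 100 (D(w) = (9 + 1)² = 10² = 100)
-(-1)*D(d(8)) = -(-1)*100 = -1*(-100) = 100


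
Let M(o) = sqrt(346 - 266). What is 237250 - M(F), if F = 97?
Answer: 237250 - 4*sqrt(5) ≈ 2.3724e+5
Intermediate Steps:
M(o) = 4*sqrt(5) (M(o) = sqrt(80) = 4*sqrt(5))
237250 - M(F) = 237250 - 4*sqrt(5)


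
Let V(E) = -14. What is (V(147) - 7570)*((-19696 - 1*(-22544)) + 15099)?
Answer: -136110048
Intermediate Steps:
(V(147) - 7570)*((-19696 - 1*(-22544)) + 15099) = (-14 - 7570)*((-19696 - 1*(-22544)) + 15099) = -7584*((-19696 + 22544) + 15099) = -7584*(2848 + 15099) = -7584*17947 = -136110048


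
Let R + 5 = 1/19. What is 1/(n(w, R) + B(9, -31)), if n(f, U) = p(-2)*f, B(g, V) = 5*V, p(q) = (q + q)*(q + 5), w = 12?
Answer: -1/299 ≈ -0.0033445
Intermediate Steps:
p(q) = 2*q*(5 + q) (p(q) = (2*q)*(5 + q) = 2*q*(5 + q))
R = -94/19 (R = -5 + 1/19 = -94/19 ≈ -4.9474)
n(f, U) = -12*f (n(f, U) = (2*(-2)*(5 - 2))*f = (2*(-2)*3)*f = -12*f)
1/(n(w, R) + B(9, -31)) = 1/(-12*12 + 5*(-31)) = 1/(-144 - 155) = 1/(-299) = -1/299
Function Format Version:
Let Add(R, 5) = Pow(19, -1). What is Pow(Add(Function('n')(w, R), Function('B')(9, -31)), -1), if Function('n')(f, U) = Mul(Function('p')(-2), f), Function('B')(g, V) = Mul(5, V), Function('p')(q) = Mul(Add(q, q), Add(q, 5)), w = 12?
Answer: Rational(-1, 299) ≈ -0.0033445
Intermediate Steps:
Function('p')(q) = Mul(2, q, Add(5, q)) (Function('p')(q) = Mul(Mul(2, q), Add(5, q)) = Mul(2, q, Add(5, q)))
R = Rational(-94, 19) (R = Add(-5, Pow(19, -1)) = Add(-5, Rational(1, 19)) = Rational(-94, 19) ≈ -4.9474)
Function('n')(f, U) = Mul(-12, f) (Function('n')(f, U) = Mul(Mul(2, -2, Add(5, -2)), f) = Mul(Mul(2, -2, 3), f) = Mul(-12, f))
Pow(Add(Function('n')(w, R), Function('B')(9, -31)), -1) = Pow(Add(Mul(-12, 12), Mul(5, -31)), -1) = Pow(Add(-144, -155), -1) = Pow(-299, -1) = Rational(-1, 299)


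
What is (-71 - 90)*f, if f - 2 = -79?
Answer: 12397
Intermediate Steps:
f = -77 (f = 2 - 79 = -77)
(-71 - 90)*f = (-71 - 90)*(-77) = -161*(-77) = 12397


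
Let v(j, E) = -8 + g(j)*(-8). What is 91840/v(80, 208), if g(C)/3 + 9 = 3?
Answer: 11480/17 ≈ 675.29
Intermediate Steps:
g(C) = -18 (g(C) = -27 + 3*3 = -27 + 9 = -18)
v(j, E) = 136 (v(j, E) = -8 - 18*(-8) = -8 + 144 = 136)
91840/v(80, 208) = 91840/136 = 91840*(1/136) = 11480/17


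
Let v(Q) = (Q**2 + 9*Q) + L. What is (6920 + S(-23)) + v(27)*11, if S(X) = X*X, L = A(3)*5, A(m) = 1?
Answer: 18196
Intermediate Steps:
L = 5 (L = 1*5 = 5)
S(X) = X**2
v(Q) = 5 + Q**2 + 9*Q (v(Q) = (Q**2 + 9*Q) + 5 = 5 + Q**2 + 9*Q)
(6920 + S(-23)) + v(27)*11 = (6920 + (-23)**2) + (5 + 27**2 + 9*27)*11 = (6920 + 529) + (5 + 729 + 243)*11 = 7449 + 977*11 = 7449 + 10747 = 18196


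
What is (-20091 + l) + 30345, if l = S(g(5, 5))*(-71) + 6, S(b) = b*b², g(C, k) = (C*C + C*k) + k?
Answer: -11802365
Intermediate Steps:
g(C, k) = k + C² + C*k (g(C, k) = (C² + C*k) + k = k + C² + C*k)
S(b) = b³
l = -11812619 (l = (5 + 5² + 5*5)³*(-71) + 6 = (5 + 25 + 25)³*(-71) + 6 = 55³*(-71) + 6 = 166375*(-71) + 6 = -11812625 + 6 = -11812619)
(-20091 + l) + 30345 = (-20091 - 11812619) + 30345 = -11832710 + 30345 = -11802365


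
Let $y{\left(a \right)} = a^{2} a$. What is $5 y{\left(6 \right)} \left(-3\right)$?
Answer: $-3240$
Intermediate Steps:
$y{\left(a \right)} = a^{3}$
$5 y{\left(6 \right)} \left(-3\right) = 5 \cdot 6^{3} \left(-3\right) = 5 \cdot 216 \left(-3\right) = 1080 \left(-3\right) = -3240$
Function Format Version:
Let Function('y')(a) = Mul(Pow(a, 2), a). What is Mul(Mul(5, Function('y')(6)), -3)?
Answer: -3240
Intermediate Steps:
Function('y')(a) = Pow(a, 3)
Mul(Mul(5, Function('y')(6)), -3) = Mul(Mul(5, Pow(6, 3)), -3) = Mul(Mul(5, 216), -3) = Mul(1080, -3) = -3240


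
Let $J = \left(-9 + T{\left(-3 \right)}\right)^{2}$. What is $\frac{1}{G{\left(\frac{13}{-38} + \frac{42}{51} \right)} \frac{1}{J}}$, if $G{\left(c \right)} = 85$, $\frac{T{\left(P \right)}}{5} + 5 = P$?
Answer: $\frac{2401}{85} \approx 28.247$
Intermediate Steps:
$T{\left(P \right)} = -25 + 5 P$
$J = 2401$ ($J = \left(-9 + \left(-25 + 5 \left(-3\right)\right)\right)^{2} = \left(-9 - 40\right)^{2} = \left(-49\right)^{2} = 2401$)
$\frac{1}{G{\left(\frac{13}{-38} + \frac{42}{51} \right)} \frac{1}{J}} = \frac{1}{85 \cdot \frac{1}{2401}} = \frac{1}{\frac{85}{2401}} = \frac{2401}{85}$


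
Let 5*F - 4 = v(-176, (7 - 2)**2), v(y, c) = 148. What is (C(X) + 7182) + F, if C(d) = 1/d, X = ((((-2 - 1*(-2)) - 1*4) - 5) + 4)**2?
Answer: 180311/25 ≈ 7212.4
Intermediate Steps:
F = 152/5 (F = 4/5 + (1/5)*148 = 4/5 + 148/5 = 152/5 ≈ 30.400)
X = 25 (X = ((((-2 + 2) - 4) - 5) + 4)**2 = (((0 - 4) - 5) + 4)**2 = ((-4 - 5) + 4)**2 = (-9 + 4)**2 = (-5)**2 = 25)
(C(X) + 7182) + F = (1/25 + 7182) + 152/5 = 179551/25 + 152/5 = 180311/25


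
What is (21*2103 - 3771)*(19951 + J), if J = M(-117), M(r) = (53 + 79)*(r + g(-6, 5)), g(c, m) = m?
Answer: 208705464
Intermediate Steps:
M(r) = 660 + 132*r (M(r) = (53 + 79)*(r + 5) = 132*(5 + r) = 660 + 132*r)
J = -14784 (J = 660 + 132*(-117) = 660 - 15444 = -14784)
(21*2103 - 3771)*(19951 + J) = (21*2103 - 3771)*(19951 - 14784) = (44163 - 3771)*5167 = 40392*5167 = 208705464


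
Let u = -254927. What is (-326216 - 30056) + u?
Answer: -611199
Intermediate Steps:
(-326216 - 30056) + u = (-326216 - 30056) - 254927 = -356272 - 254927 = -611199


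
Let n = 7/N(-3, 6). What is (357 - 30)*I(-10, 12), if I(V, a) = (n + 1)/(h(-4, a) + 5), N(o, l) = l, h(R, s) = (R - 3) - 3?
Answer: -1417/10 ≈ -141.70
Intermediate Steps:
h(R, s) = -6 + R (h(R, s) = (-3 + R) - 3 = -6 + R)
n = 7/6 ≈ 1.1667
I(V, a) = -13/30 (I(V, a) = (7/6 + 1)/((-6 - 4) + 5) = 13/(6*(-10 + 5)) = (13/6)/(-5) = (13/6)*(-⅕) = -13/30)
(357 - 30)*I(-10, 12) = (357 - 30)*(-13/30) = 327*(-13/30) = -1417/10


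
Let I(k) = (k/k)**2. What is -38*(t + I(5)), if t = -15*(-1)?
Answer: -608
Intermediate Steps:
I(k) = 1 (I(k) = 1**2 = 1)
t = 15
-38*(t + I(5)) = -38*(15 + 1) = -38*16 = -608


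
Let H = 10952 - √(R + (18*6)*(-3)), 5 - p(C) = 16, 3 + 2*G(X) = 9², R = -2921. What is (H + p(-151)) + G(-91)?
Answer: 10980 - I*√3245 ≈ 10980.0 - 56.965*I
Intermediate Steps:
G(X) = 39 (G(X) = -3/2 + (½)*9² = -3/2 + (½)*81 = -3/2 + 81/2 = 39)
p(C) = -11 (p(C) = 5 - 1*16 = 5 - 16 = -11)
H = 10952 - I*√3245 (H = 10952 - √(-2921 + (18*6)*(-3)) = 10952 - √(-2921 + 108*(-3)) = 10952 - √(-2921 - 324) = 10952 - √(-3245) = 10952 - I*√3245 ≈ 10952.0 - 56.965*I)
(H + p(-151)) + G(-91) = ((10952 - I*√3245) - 11) + 39 = (10941 - I*√3245) + 39 = 10980 - I*√3245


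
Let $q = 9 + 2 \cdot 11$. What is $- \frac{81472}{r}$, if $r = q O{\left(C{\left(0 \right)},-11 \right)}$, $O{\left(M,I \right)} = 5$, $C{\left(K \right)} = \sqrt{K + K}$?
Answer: $- \frac{81472}{155} \approx -525.63$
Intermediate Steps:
$C{\left(K \right)} = \sqrt{2} \sqrt{K}$ ($C{\left(K \right)} = \sqrt{2 K} = \sqrt{2} \sqrt{K}$)
$q = 31$ ($q = 9 + 22 = 31$)
$r = 155$ ($r = 31 \cdot 5 = 155$)
$- \frac{81472}{r} = - \frac{81472}{155}$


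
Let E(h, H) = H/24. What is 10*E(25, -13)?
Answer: -65/12 ≈ -5.4167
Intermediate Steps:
E(h, H) = H/24 (E(h, H) = H*(1/24) = H/24)
10*E(25, -13) = 10*((1/24)*(-13)) = 10*(-13/24) = -65/12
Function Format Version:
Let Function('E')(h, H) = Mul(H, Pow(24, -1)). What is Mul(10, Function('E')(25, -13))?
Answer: Rational(-65, 12) ≈ -5.4167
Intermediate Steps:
Function('E')(h, H) = Mul(Rational(1, 24), H) (Function('E')(h, H) = Mul(H, Rational(1, 24)) = Mul(Rational(1, 24), H))
Mul(10, Function('E')(25, -13)) = Mul(10, Mul(Rational(1, 24), -13)) = Mul(10, Rational(-13, 24)) = Rational(-65, 12)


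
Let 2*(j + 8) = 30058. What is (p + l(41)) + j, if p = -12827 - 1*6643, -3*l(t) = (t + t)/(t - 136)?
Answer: -1267883/285 ≈ -4448.7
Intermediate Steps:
j = 15021 (j = -8 + (1/2)*30058 = -8 + 15029 = 15021)
l(t) = -2*t/(3*(-136 + t)) (l(t) = -(t + t)/(3*(t - 136)) = -2*t/(3*(-136 + t)))
p = -19470 (p = -12827 - 6643 = -19470)
(p + l(41)) + j = (-19470 - 2*41/(-408 + 3*41)) + 15021 = (-19470 - 2*41/(-408 + 123)) + 15021 = (-19470 - 2*41/(-285)) + 15021 = (-19470 - 2*41*(-1/285)) + 15021 = (-19470 + 82/285) + 15021 = -5548868/285 + 15021 = -1267883/285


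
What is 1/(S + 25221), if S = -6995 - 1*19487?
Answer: -1/1261 ≈ -0.00079302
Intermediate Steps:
S = -26482 (S = -6995 - 19487 = -26482)
1/(S + 25221) = 1/(-26482 + 25221) = 1/(-1261) = -1/1261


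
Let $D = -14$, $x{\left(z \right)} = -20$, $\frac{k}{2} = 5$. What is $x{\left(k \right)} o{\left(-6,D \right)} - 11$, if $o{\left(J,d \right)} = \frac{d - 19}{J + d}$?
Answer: $-44$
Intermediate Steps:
$k = 10$ ($k = 2 \cdot 5 = 10$)
$o{\left(J,d \right)} = \frac{-19 + d}{J + d}$
$x{\left(k \right)} o{\left(-6,D \right)} - 11 = - 20 \frac{-19 - 14}{-6 - 14} - 11 = - 20 \frac{1}{-20} \left(-33\right) - 11 = - 20 \left(\left(- \frac{1}{20}\right) \left(-33\right)\right) - 11 = \left(-20\right) \frac{33}{20} - 11 = -33 - 11 = -44$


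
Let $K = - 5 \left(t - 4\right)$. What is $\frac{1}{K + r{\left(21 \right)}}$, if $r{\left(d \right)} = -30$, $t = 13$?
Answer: $- \frac{1}{75} \approx -0.013333$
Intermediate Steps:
$K = -45$ ($K = - 5 \left(13 - 4\right) = \left(-5\right) 9 = -45$)
$\frac{1}{K + r{\left(21 \right)}} = \frac{1}{-45 - 30} = \frac{1}{-75} = - \frac{1}{75}$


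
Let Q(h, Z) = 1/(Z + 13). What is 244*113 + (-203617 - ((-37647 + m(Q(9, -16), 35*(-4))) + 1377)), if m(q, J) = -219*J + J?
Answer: -170295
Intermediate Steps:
Q(h, Z) = 1/(13 + Z)
m(q, J) = -218*J
244*113 + (-203617 - ((-37647 + m(Q(9, -16), 35*(-4))) + 1377)) = 244*113 + (-203617 - ((-37647 - 7630*(-4)) + 1377)) = 27572 + (-203617 - ((-37647 - 218*(-140)) + 1377)) = 27572 + (-203617 - ((-37647 + 30520) + 1377)) = 27572 + (-203617 - (-7127 + 1377)) = 27572 + (-203617 - 1*(-5750)) = 27572 + (-203617 + 5750) = 27572 - 197867 = -170295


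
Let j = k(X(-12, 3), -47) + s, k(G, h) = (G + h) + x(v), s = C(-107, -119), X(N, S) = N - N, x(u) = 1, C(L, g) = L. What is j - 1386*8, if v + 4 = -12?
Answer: -11241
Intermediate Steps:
v = -16 (v = -4 - 12 = -16)
X(N, S) = 0
s = -107
k(G, h) = 1 + G + h (k(G, h) = (G + h) + 1 = 1 + G + h)
j = -153 (j = (1 + 0 - 47) - 107 = -46 - 107 = -153)
j - 1386*8 = -153 - 1386*8 = -153 - 11088 = -11241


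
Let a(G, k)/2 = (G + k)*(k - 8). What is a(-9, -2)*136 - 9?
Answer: 29911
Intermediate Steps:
a(G, k) = 2*(-8 + k)*(G + k) (a(G, k) = 2*((G + k)*(k - 8)) = 2*((G + k)*(-8 + k)) = 2*((-8 + k)*(G + k)) = 2*(-8 + k)*(G + k))
a(-9, -2)*136 - 9 = (-16*(-9) - 16*(-2) + 2*(-2)² + 2*(-9)*(-2))*136 - 9 = (144 + 32 + 2*4 + 36)*136 - 9 = (144 + 32 + 8 + 36)*136 - 9 = 220*136 - 9 = 29920 - 9 = 29911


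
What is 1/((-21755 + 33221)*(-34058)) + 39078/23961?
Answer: 103811644709/63652971564 ≈ 1.6309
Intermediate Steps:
1/((-21755 + 33221)*(-34058)) + 39078/23961 = -1/34058/11466 + 39078*(1/23961) = (1/11466)*(-1/34058) + 13026/7987 = -1/390509028 + 13026/7987 = 103811644709/63652971564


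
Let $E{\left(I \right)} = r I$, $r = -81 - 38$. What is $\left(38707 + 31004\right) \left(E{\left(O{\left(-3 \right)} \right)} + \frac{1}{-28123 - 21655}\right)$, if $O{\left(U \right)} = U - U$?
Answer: $- \frac{69711}{49778} \approx -1.4004$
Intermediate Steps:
$r = -119$
$O{\left(U \right)} = 0$
$E{\left(I \right)} = - 119 I$
$\left(38707 + 31004\right) \left(E{\left(O{\left(-3 \right)} \right)} + \frac{1}{-28123 - 21655}\right) = \left(38707 + 31004\right) \left(\left(-119\right) 0 + \frac{1}{-28123 - 21655}\right) = 69711 \left(0 + \frac{1}{-49778}\right) = 69711 \left(0 - \frac{1}{49778}\right) = 69711 \left(- \frac{1}{49778}\right) = - \frac{69711}{49778}$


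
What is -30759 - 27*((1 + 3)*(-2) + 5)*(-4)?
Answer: -31083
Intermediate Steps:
-30759 - 27*((1 + 3)*(-2) + 5)*(-4) = -30759 - 27*(4*(-2) + 5)*(-4) = -30759 - 27*(-8 + 5)*(-4) = -30759 - 27*(-3)*(-4) = -30759 + 81*(-4) = -30759 - 324 = -31083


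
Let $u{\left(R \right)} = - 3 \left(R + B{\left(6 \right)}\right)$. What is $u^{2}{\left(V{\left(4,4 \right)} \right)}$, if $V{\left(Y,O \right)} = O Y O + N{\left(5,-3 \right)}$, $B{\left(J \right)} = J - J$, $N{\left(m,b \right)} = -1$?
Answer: $35721$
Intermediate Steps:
$B{\left(J \right)} = 0$
$V{\left(Y,O \right)} = -1 + Y O^{2}$ ($V{\left(Y,O \right)} = O Y O - 1 = Y O^{2} - 1 = -1 + Y O^{2}$)
$u{\left(R \right)} = - 3 R$ ($u{\left(R \right)} = - 3 \left(R + 0\right) = - 3 R$)
$u^{2}{\left(V{\left(4,4 \right)} \right)} = \left(- 3 \left(-1 + 4 \cdot 4^{2}\right)\right)^{2} = \left(- 3 \left(-1 + 4 \cdot 16\right)\right)^{2} = \left(- 3 \left(-1 + 64\right)\right)^{2} = \left(\left(-3\right) 63\right)^{2} = \left(-189\right)^{2} = 35721$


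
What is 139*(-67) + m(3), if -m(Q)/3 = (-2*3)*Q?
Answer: -9259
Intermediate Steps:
m(Q) = 18*Q (m(Q) = -3*(-2*3)*Q = -(-18)*Q = 18*Q)
139*(-67) + m(3) = 139*(-67) + 18*3 = -9313 + 54 = -9259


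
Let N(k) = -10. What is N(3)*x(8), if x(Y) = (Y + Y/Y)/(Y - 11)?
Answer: 30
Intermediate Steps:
x(Y) = (1 + Y)/(-11 + Y) (x(Y) = (Y + 1)/(-11 + Y) = (1 + Y)/(-11 + Y))
N(3)*x(8) = -10*(1 + 8)/(-11 + 8) = -10*9/(-3) = -(-10)*9/3 = -10*(-3) = 30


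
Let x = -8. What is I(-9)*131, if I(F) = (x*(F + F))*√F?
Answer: 56592*I ≈ 56592.0*I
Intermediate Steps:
I(F) = -16*F^(3/2) (I(F) = (-8*(F + F))*√F = (-16*F)*√F = -16*F^(3/2))
I(-9)*131 = -(-432)*I*131 = (432*I)*131 = 56592*I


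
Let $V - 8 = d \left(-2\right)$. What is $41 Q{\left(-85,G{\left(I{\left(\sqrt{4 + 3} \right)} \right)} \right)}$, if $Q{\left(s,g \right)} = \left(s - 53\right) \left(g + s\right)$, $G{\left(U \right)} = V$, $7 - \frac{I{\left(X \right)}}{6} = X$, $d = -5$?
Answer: $379086$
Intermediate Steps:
$V = 18$ ($V = 8 - -10 = 8 + 10 = 18$)
$I{\left(X \right)} = 42 - 6 X$
$G{\left(U \right)} = 18$
$Q{\left(s,g \right)} = \left(-53 + s\right) \left(g + s\right)$
$41 Q{\left(-85,G{\left(I{\left(\sqrt{4 + 3} \right)} \right)} \right)} = 41 \left(\left(-85\right)^{2} - 954 - -4505 + 18 \left(-85\right)\right) = 41 \left(7225 - 954 + 4505 - 1530\right) = 41 \cdot 9246 = 379086$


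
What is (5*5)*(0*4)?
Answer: 0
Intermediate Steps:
(5*5)*(0*4) = 25*0 = 0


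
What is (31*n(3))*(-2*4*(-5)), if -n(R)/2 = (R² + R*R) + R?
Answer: -52080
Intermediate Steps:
n(R) = -4*R² - 2*R (n(R) = -2*((R² + R*R) + R) = -2*((R² + R²) + R) = -2*(2*R² + R) = -2*(R + 2*R²) = -4*R² - 2*R)
(31*n(3))*(-2*4*(-5)) = (31*(-2*3*(1 + 2*3)))*(-2*4*(-5)) = (31*(-2*3*(1 + 6)))*(-8*(-5)) = (31*(-2*3*7))*40 = (31*(-42))*40 = -1302*40 = -52080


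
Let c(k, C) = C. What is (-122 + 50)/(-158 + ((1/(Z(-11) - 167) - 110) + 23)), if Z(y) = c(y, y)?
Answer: 4272/14537 ≈ 0.29387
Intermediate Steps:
Z(y) = y
(-122 + 50)/(-158 + ((1/(Z(-11) - 167) - 110) + 23)) = (-122 + 50)/(-158 + ((1/(-11 - 167) - 110) + 23)) = -72/(-158 + ((1/(-178) - 110) + 23)) = -72/(-158 + ((-1/178 - 110) + 23)) = -72/(-158 + (-19581/178 + 23)) = -72/(-158 - 15487/178) = -72/(-43611/178) = -72*(-178/43611) = 4272/14537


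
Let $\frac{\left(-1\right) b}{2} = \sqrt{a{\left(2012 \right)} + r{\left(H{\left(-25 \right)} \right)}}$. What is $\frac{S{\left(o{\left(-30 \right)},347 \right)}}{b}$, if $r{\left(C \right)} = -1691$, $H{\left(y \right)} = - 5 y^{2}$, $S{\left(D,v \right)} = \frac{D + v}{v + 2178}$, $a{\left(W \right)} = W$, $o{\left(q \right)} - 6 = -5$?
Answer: $- \frac{58 \sqrt{321}}{270175} \approx -0.0038462$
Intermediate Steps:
$o{\left(q \right)} = 1$ ($o{\left(q \right)} = 6 - 5 = 1$)
$S{\left(D,v \right)} = \frac{D + v}{2178 + v}$
$b = - 2 \sqrt{321}$ ($b = - 2 \sqrt{2012 - 1691} = - 2 \sqrt{321} \approx -35.833$)
$\frac{S{\left(o{\left(-30 \right)},347 \right)}}{b} = \frac{\frac{1}{2178 + 347} \left(1 + 347\right)}{\left(-2\right) \sqrt{321}} = \frac{1}{2525} \cdot 348 \left(- \frac{\sqrt{321}}{642}\right) = \frac{348 \left(- \frac{\sqrt{321}}{642}\right)}{2525} = - \frac{58 \sqrt{321}}{270175}$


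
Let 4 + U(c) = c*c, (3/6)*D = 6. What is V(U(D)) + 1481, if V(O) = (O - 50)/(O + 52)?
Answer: 47407/32 ≈ 1481.5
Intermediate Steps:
D = 12 (D = 2*6 = 12)
U(c) = -4 + c² (U(c) = -4 + c*c = -4 + c²)
V(O) = (-50 + O)/(52 + O)
V(U(D)) + 1481 = (-50 + (-4 + 12²))/(52 + (-4 + 12²)) + 1481 = (-50 + (-4 + 144))/(52 + (-4 + 144)) + 1481 = (-50 + 140)/(52 + 140) + 1481 = 90/192 + 1481 = (1/192)*90 + 1481 = 15/32 + 1481 = 47407/32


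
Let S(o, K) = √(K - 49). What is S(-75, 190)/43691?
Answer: √141/43691 ≈ 0.00027178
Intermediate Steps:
S(o, K) = √(-49 + K)
S(-75, 190)/43691 = √(-49 + 190)/43691 = √141*(1/43691) = √141/43691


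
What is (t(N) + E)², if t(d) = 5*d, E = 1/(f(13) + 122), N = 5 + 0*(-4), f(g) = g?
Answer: 11397376/18225 ≈ 625.37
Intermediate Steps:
N = 5 (N = 5 + 0 = 5)
E = 1/135 (E = 1/(13 + 122) = 1/135 ≈ 0.0074074)
(t(N) + E)² = (5*5 + 1/135)² = (25 + 1/135)² = (3376/135)² = 11397376/18225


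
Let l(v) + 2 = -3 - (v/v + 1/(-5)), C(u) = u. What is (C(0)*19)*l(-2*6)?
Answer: 0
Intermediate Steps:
l(v) = -29/5 (l(v) = -2 + (-3 - (v/v + 1/(-5))) = -2 + (-3 - (1 + 1*(-⅕))) = -2 + (-3 - (1 - ⅕)) = -2 + (-3 - 1*⅘) = -2 + (-3 - ⅘) = -2 - 19/5 = -29/5)
(C(0)*19)*l(-2*6) = (0*19)*(-29/5) = 0*(-29/5) = 0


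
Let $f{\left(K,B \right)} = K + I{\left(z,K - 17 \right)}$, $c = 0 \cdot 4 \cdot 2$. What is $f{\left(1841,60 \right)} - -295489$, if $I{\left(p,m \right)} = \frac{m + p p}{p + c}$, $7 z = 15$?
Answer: $\frac{10436417}{35} \approx 2.9818 \cdot 10^{5}$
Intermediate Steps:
$z = \frac{15}{7}$ ($z = \frac{1}{7} \cdot 15 = \frac{15}{7} \approx 2.1429$)
$c = 0$ ($c = 0 \cdot 2 = 0$)
$I{\left(p,m \right)} = \frac{m + p^{2}}{p}$ ($I{\left(p,m \right)} = \frac{m + p p}{p + 0} = \frac{m + p^{2}}{p}$)
$f{\left(K,B \right)} = - \frac{608}{105} + \frac{22 K}{15}$ ($f{\left(K,B \right)} = K + \left(\frac{15}{7} + \frac{K - 17}{\frac{15}{7}}\right) = K + \left(\frac{15}{7} + \left(-17 + K\right) \frac{7}{15}\right) = K + \left(\frac{15}{7} + \left(- \frac{119}{15} + \frac{7 K}{15}\right)\right) = K + \left(- \frac{608}{105} + \frac{7 K}{15}\right) = - \frac{608}{105} + \frac{22 K}{15}$)
$f{\left(1841,60 \right)} - -295489 = \left(- \frac{608}{105} + \frac{22}{15} \cdot 1841\right) - -295489 = \left(- \frac{608}{105} + \frac{40502}{15}\right) + 295489 = \frac{94302}{35} + 295489 = \frac{10436417}{35}$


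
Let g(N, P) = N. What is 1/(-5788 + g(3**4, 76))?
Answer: -1/5707 ≈ -0.00017522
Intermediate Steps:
1/(-5788 + g(3**4, 76)) = 1/(-5788 + 3**4) = 1/(-5788 + 81) = 1/(-5707) = -1/5707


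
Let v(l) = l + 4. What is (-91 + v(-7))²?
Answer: 8836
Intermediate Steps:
v(l) = 4 + l
(-91 + v(-7))² = (-91 + (4 - 7))² = (-91 - 3)² = (-94)² = 8836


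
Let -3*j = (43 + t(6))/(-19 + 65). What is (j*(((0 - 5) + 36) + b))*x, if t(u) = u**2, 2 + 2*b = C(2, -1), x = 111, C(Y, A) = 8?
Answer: -49691/23 ≈ -2160.5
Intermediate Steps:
b = 3 (b = -1 + (1/2)*8 = -1 + 4 = 3)
j = -79/138 (j = -(43 + 6**2)/(3*(-19 + 65)) = -(43 + 36)/(3*46) = -79/(3*46) = -1/3*79/46 = -79/138 ≈ -0.57246)
(j*(((0 - 5) + 36) + b))*x = -79*(((0 - 5) + 36) + 3)/138*111 = -79*((-5 + 36) + 3)/138*111 = -79*(31 + 3)/138*111 = -79/138*34*111 = -1343/69*111 = -49691/23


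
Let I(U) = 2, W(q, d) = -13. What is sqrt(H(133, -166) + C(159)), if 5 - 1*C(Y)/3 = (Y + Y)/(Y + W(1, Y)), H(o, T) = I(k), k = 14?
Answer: 2*sqrt(13943)/73 ≈ 3.2351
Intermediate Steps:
H(o, T) = 2
C(Y) = 15 - 6*Y/(-13 + Y) (C(Y) = 15 - 3*(Y + Y)/(Y - 13) = 15 - 3*2*Y/(-13 + Y) = 15 - 6*Y/(-13 + Y))
sqrt(H(133, -166) + C(159)) = sqrt(2 + 3*(-65 + 3*159)/(-13 + 159)) = sqrt(2 + 3*(-65 + 477)/146) = sqrt(2 + 3*(1/146)*412) = sqrt(2 + 618/73) = sqrt(764/73) = 2*sqrt(13943)/73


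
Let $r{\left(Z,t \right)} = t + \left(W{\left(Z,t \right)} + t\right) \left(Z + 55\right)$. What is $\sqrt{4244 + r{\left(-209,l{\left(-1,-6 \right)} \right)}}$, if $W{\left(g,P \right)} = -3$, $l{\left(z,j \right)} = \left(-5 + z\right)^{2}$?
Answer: $i \sqrt{802} \approx 28.32 i$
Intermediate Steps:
$r{\left(Z,t \right)} = t + \left(-3 + t\right) \left(55 + Z\right)$ ($r{\left(Z,t \right)} = t + \left(-3 + t\right) \left(Z + 55\right) = t + \left(-3 + t\right) \left(55 + Z\right)$)
$\sqrt{4244 + r{\left(-209,l{\left(-1,-6 \right)} \right)}} = \sqrt{4244 - \left(-462 + 153 \left(-5 - 1\right)^{2}\right)} = \sqrt{4244 + \left(-165 + 627 + 56 \left(-6\right)^{2} - 209 \left(-6\right)^{2}\right)} = \sqrt{4244 + \left(-165 + 627 + 56 \cdot 36 - 7524\right)} = \sqrt{4244 + \left(-165 + 627 + 2016 - 7524\right)} = \sqrt{4244 - 5046} = \sqrt{-802} = i \sqrt{802}$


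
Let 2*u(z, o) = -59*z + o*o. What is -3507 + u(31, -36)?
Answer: -7547/2 ≈ -3773.5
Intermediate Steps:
u(z, o) = o**2/2 - 59*z/2 (u(z, o) = (-59*z + o*o)/2 = (-59*z + o**2)/2 = (o**2 - 59*z)/2 = o**2/2 - 59*z/2)
-3507 + u(31, -36) = -3507 + ((1/2)*(-36)**2 - 59/2*31) = -3507 + ((1/2)*1296 - 1829/2) = -3507 + (648 - 1829/2) = -3507 - 533/2 = -7547/2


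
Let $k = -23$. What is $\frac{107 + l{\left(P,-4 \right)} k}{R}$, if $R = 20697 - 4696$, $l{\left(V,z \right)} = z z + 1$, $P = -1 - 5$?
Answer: $- \frac{284}{16001} \approx -0.017749$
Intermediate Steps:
$P = -6$
$l{\left(V,z \right)} = 1 + z^{2}$ ($l{\left(V,z \right)} = z^{2} + 1 = 1 + z^{2}$)
$R = 16001$ ($R = 20697 - 4696 = 16001$)
$\frac{107 + l{\left(P,-4 \right)} k}{R} = \frac{107 + \left(1 + \left(-4\right)^{2}\right) \left(-23\right)}{16001} = \left(107 + \left(1 + 16\right) \left(-23\right)\right) \frac{1}{16001} = \left(107 + 17 \left(-23\right)\right) \frac{1}{16001} = \left(107 - 391\right) \frac{1}{16001} = \left(-284\right) \frac{1}{16001} = - \frac{284}{16001}$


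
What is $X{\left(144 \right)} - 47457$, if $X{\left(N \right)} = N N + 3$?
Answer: $-26718$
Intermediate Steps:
$X{\left(N \right)} = 3 + N^{2}$ ($X{\left(N \right)} = N^{2} + 3 = 3 + N^{2}$)
$X{\left(144 \right)} - 47457 = \left(3 + 144^{2}\right) - 47457 = \left(3 + 20736\right) - 47457 = 20739 - 47457 = -26718$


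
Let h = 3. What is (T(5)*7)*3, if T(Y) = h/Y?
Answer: 63/5 ≈ 12.600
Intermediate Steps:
T(Y) = 3/Y
(T(5)*7)*3 = ((3/5)*7)*3 = ((3*(⅕))*7)*3 = ((⅗)*7)*3 = (21/5)*3 = 63/5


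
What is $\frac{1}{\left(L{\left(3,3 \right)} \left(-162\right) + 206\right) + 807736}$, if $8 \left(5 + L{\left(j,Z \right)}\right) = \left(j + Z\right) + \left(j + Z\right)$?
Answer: $\frac{1}{808509} \approx 1.2368 \cdot 10^{-6}$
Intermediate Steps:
$L{\left(j,Z \right)} = -5 + \frac{Z}{4} + \frac{j}{4}$ ($L{\left(j,Z \right)} = -5 + \frac{\left(j + Z\right) + \left(j + Z\right)}{8} = -5 + \frac{\left(Z + j\right) + \left(Z + j\right)}{8} = -5 + \frac{2 Z + 2 j}{8} = -5 + \left(\frac{Z}{4} + \frac{j}{4}\right) = -5 + \frac{Z}{4} + \frac{j}{4}$)
$\frac{1}{\left(L{\left(3,3 \right)} \left(-162\right) + 206\right) + 807736} = \frac{1}{\left(\left(-5 + \frac{1}{4} \cdot 3 + \frac{1}{4} \cdot 3\right) \left(-162\right) + 206\right) + 807736} = \frac{1}{\left(\left(-5 + \frac{3}{4} + \frac{3}{4}\right) \left(-162\right) + 206\right) + 807736} = \frac{1}{\left(\left(- \frac{7}{2}\right) \left(-162\right) + 206\right) + 807736} = \frac{1}{\left(567 + 206\right) + 807736} = \frac{1}{773 + 807736} = \frac{1}{808509}$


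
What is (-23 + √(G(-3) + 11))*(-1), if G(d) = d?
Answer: 23 - 2*√2 ≈ 20.172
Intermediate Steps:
(-23 + √(G(-3) + 11))*(-1) = (-23 + √(-3 + 11))*(-1) = (-23 + √8)*(-1) = (-23 + 2*√2)*(-1) = 23 - 2*√2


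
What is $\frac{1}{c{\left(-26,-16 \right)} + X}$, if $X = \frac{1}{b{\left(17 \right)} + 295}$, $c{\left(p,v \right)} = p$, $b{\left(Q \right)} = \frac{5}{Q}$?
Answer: $- \frac{5020}{130503} \approx -0.038467$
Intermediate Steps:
$X = \frac{17}{5020}$ ($X = \frac{1}{\frac{5}{17} + 295} = \frac{1}{\frac{5020}{17}} = \frac{17}{5020} \approx 0.0033865$)
$\frac{1}{c{\left(-26,-16 \right)} + X} = \frac{1}{-26 + \frac{17}{5020}} = \frac{1}{- \frac{130503}{5020}} = - \frac{5020}{130503}$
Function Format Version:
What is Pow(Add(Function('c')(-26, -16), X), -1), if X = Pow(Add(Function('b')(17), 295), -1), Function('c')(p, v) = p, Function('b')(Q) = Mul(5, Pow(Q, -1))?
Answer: Rational(-5020, 130503) ≈ -0.038467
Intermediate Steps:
X = Rational(17, 5020) (X = Pow(Add(Mul(5, Pow(17, -1)), 295), -1) = Pow(Add(Mul(5, Rational(1, 17)), 295), -1) = Pow(Add(Rational(5, 17), 295), -1) = Pow(Rational(5020, 17), -1) = Rational(17, 5020) ≈ 0.0033865)
Pow(Add(Function('c')(-26, -16), X), -1) = Pow(Add(-26, Rational(17, 5020)), -1) = Pow(Rational(-130503, 5020), -1) = Rational(-5020, 130503)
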